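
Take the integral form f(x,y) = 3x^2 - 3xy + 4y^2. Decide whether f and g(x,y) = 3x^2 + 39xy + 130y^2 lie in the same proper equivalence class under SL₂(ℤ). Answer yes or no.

D₁ = -39, D₂ = -39
f: translate: b→3 (≡-3 mod 6), so (3,-3,4)→(3,3,4)
f: reduced (well bottom): (3,3,4) with a≤c, −a<b≤a
g: translate: b→3 (≡39 mod 6), so (3,39,130)→(3,3,4)
g: reduced (well bottom): (3,3,4) with a≤c, −a<b≤a
reduced forms (3, 3, 4) vs (3, 3, 4) ⇒ equivalent

yes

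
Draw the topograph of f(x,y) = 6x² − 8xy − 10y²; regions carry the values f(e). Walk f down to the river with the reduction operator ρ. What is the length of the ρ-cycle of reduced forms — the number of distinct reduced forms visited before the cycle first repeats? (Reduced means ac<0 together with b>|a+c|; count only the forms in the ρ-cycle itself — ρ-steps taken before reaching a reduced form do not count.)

D = 304, ⌊√D⌋ = 17
descent: ρ → (-10,8,6)  [lands on river]
river: ρ → (6,16,-2)
river: ρ → (-2,16,6)
river: ρ → (6,8,-10)
river: ρ → (-10,12,4)
river: ρ → (4,12,-10)
ρ-cycle length = 6 (tail of 1 descent step not counted)

6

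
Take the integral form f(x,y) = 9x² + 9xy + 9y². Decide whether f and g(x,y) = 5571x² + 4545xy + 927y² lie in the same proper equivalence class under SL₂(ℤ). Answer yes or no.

D₁ = -243, D₂ = -243
f: reduced (well bottom): (9,9,9) with a≤c, −a<b≤a
g: flip: (5571,4545,927)→(927,-4545,5571)
g: translate: b→-837 (≡-4545 mod 1854), so (927,-4545,5571)→(927,-837,189)
g: flip: (927,-837,189)→(189,837,927)
g: translate: b→81 (≡837 mod 378), so (189,837,927)→(189,81,9)
g: flip: (189,81,9)→(9,-81,189)
g: translate: b→9 (≡-81 mod 18), so (9,-81,189)→(9,9,9)
g: reduced (well bottom): (9,9,9) with a≤c, −a<b≤a
reduced forms (9, 9, 9) vs (9, 9, 9) ⇒ equivalent

yes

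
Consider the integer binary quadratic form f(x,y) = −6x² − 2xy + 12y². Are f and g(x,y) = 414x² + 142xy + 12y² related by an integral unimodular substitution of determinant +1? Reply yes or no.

D₁ = 292, D₂ = 292
river cycle of f (length 18): (-6, 10, 8), (8, 6, -8), (-8, 10, 6), (6, 14, -4), (-4, 10, 12), (12, 14, -2), (-2, 14, 12), (12, 10, -4), (-4, 14, 6), (6, 10, -8), … (8 more)
river cycle of g (length 18): (-6, 10, 8), (8, 6, -8), (-8, 10, 6), (6, 14, -4), (-4, 10, 12), (12, 14, -2), (-2, 14, 12), (12, 10, -4), (-4, 14, 6), (6, 10, -8), … (8 more)
cycles coincide ⇒ equivalent

yes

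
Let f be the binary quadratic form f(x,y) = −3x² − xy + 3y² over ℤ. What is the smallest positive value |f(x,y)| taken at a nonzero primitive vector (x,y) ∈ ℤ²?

descent: ρ → (3,1,-3)  [lands on river]
river: ρ → (-3,5,1)
river: ρ → (1,5,-3)
river: ρ → (-3,1,3)
river: ρ → (3,5,-1)
river: ρ → (-1,5,3)
closes: descent 1, river 6
min |a| on river = 1

1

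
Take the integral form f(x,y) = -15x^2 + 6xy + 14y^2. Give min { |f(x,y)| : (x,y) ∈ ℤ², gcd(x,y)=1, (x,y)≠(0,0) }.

river: ρ → (14,22,-7)
river: ρ → (-7,20,17)
river: ρ → (17,14,-10)
river: ρ → (-10,26,5)
river: ρ → (5,24,-15)
river: ρ → (-15,6,14)
closes: descent 0, river 6
min |a| on river = 5

5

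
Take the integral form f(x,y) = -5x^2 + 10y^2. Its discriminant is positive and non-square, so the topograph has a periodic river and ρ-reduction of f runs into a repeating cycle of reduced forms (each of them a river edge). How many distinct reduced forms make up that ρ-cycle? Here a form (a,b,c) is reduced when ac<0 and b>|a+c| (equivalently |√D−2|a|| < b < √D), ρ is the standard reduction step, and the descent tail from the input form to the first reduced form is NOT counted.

D = 200, ⌊√D⌋ = 14
descent: ρ → (10,0,-5)
descent: ρ → (-5,10,5)  [lands on river]
river: ρ → (5,10,-5)
ρ-cycle length = 2 (tail of 2 descent steps not counted)

2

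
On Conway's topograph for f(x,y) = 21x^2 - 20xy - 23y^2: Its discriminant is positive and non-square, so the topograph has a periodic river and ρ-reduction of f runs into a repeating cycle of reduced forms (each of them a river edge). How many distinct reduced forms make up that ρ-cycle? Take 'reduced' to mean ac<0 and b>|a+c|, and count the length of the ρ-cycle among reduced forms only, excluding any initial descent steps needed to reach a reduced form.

D = 2332, ⌊√D⌋ = 48
descent: ρ → (-23,20,21)  [lands on river]
river: ρ → (21,22,-22)
river: ρ → (-22,22,21)
river: ρ → (21,20,-23)
river: ρ → (-23,26,18)
river: ρ → (18,46,-3)
river: ρ → (-3,44,33)
river: ρ → (33,22,-14)
river: ρ → (-14,34,21)
river: ρ → (21,8,-27)
river: ρ → (-27,46,2)
river: ρ → (2,46,-27)
river: ρ → (-27,8,21)
river: ρ → (21,34,-14)
river: ρ → (-14,22,33)
river: ρ → (33,44,-3)
river: ρ → (-3,46,18)
river: ρ → (18,26,-23)
ρ-cycle length = 18 (tail of 1 descent step not counted)

18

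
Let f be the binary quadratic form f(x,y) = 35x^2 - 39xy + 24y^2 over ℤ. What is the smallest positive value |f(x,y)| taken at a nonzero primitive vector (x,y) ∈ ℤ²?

translate: b→31 (≡-39 mod 70), so (35,-39,24)→(35,31,20)
flip: (35,31,20)→(20,-31,35)
translate: b→9 (≡-31 mod 40), so (20,-31,35)→(20,9,24)
reduced (well bottom): (20,9,24) with a≤c, −a<b≤a
well minimum = a = 20

20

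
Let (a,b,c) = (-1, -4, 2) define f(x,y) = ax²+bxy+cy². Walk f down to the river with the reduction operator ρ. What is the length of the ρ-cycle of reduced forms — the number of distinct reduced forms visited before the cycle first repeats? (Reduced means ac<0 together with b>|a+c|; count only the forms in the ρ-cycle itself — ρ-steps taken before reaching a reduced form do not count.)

D = 24, ⌊√D⌋ = 4
descent: ρ → (2,4,-1)  [lands on river]
river: ρ → (-1,4,2)
ρ-cycle length = 2 (tail of 1 descent step not counted)

2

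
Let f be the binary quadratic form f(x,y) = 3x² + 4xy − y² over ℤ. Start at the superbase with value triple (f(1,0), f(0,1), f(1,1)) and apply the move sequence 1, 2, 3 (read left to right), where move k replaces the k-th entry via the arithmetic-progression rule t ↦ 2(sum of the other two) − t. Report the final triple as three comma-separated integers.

start (3,-1,6) = (f(1,0),f(0,1),f(1,1))
replace slot 1: 2·((-1)+6) − 3 = 7 → (7,-1,6)
replace slot 2: 2·(7+6) − (-1) = 27 → (7,27,6)
replace slot 3: 2·(7+27) − 6 = 62 → (7,27,62)

7,27,62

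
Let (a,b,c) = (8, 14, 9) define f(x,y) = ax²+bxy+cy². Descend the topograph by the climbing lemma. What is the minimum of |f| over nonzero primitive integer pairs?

translate: b→-2 (≡14 mod 16), so (8,14,9)→(8,-2,3)
flip: (8,-2,3)→(3,2,8)
reduced (well bottom): (3,2,8) with a≤c, −a<b≤a
well minimum = a = 3

3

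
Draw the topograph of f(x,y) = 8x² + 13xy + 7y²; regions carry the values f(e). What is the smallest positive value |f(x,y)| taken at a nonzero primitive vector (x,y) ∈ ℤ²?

translate: b→-3 (≡13 mod 16), so (8,13,7)→(8,-3,2)
flip: (8,-3,2)→(2,3,8)
translate: b→-1 (≡3 mod 4), so (2,3,8)→(2,-1,7)
reduced (well bottom): (2,-1,7) with a≤c, −a<b≤a
well minimum = a = 2

2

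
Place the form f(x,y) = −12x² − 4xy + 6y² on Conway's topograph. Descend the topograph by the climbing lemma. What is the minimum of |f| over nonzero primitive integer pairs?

descent: ρ → (6,16,-2)  [lands on river]
river: ρ → (-2,16,6)
river: ρ → (6,8,-10)
river: ρ → (-10,12,4)
river: ρ → (4,12,-10)
river: ρ → (-10,8,6)
closes: descent 1, river 6
min |a| on river = 2

2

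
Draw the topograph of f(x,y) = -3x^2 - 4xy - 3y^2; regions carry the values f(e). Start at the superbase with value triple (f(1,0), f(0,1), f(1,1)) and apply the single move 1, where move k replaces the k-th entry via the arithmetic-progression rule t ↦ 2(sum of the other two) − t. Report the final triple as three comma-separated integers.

start (-3,-3,-10) = (f(1,0),f(0,1),f(1,1))
replace slot 1: 2·((-3)+(-10)) − (-3) = -23 → (-23,-3,-10)

-23,-3,-10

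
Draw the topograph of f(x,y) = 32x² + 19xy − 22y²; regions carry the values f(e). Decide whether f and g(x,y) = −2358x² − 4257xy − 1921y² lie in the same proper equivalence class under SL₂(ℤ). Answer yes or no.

D₁ = 3177, D₂ = 3177
river cycle of f (length 44): (-22, 25, 29), (29, 33, -18), (-18, 39, 23), (23, 53, -4), (-4, 51, 36), (36, 21, -19), (-19, 55, 2), (2, 53, -46), (-46, 39, 9), (9, 51, -16), … (34 more)
river cycle of g (length 44): (-22, 25, 29), (29, 33, -18), (-18, 39, 23), (23, 53, -4), (-4, 51, 36), (36, 21, -19), (-19, 55, 2), (2, 53, -46), (-46, 39, 9), (9, 51, -16), … (34 more)
cycles coincide ⇒ equivalent

yes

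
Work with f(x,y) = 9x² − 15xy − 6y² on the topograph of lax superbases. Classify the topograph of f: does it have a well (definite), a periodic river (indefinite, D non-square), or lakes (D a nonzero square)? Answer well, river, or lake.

D = b²−4ac = (-15)² − 4·9·(-6) = 441
D = 21² is a perfect square ⇒ form factors over ℤ ⇒ lakes

lake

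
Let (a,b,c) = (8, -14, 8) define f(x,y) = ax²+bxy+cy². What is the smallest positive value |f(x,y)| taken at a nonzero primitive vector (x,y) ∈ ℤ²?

translate: b→2 (≡-14 mod 16), so (8,-14,8)→(8,2,2)
flip: (8,2,2)→(2,-2,8)
translate: b→2 (≡-2 mod 4), so (2,-2,8)→(2,2,8)
reduced (well bottom): (2,2,8) with a≤c, −a<b≤a
well minimum = a = 2

2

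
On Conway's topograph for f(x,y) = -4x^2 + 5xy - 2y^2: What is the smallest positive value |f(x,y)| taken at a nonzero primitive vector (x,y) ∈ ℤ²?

translate: b→3 (≡-5 mod 8), so (4,-5,2)→(4,3,1)
flip: (4,3,1)→(1,-3,4)
translate: b→1 (≡-3 mod 2), so (1,-3,4)→(1,1,2)
reduced (well bottom): (1,1,2) with a≤c, −a<b≤a
well minimum |f| = |-1| = 1 (negative-definite)

1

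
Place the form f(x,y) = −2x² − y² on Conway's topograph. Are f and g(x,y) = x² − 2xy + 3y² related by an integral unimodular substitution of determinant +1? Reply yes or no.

D₁ = -8, D₂ = -8
f is negative-definite; reduce −f:
−f: flip: (2,0,1)→(1,0,2)
−f: reduced (well bottom): (1,0,2) with a≤c, −a<b≤a
flip sign back: reduced form of f is (-1,0,-2)
g: translate: b→0 (≡-2 mod 2), so (1,-2,3)→(1,0,2)
g: reduced (well bottom): (1,0,2) with a≤c, −a<b≤a
reduced forms (-1, 0, -2) vs (1, 0, 2) ⇒ inequivalent

no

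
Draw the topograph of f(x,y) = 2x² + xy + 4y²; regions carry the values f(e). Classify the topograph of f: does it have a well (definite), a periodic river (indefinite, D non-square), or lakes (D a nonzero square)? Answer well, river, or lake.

D = b²−4ac = 1² − 4·2·4 = -31
D < 0 ⇒ definite ⇒ every region one sign ⇒ single well

well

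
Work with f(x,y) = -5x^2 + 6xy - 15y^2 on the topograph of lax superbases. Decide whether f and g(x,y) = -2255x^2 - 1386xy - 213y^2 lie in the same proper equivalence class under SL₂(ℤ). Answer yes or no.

D₁ = -264, D₂ = -264
f is negative-definite; reduce −f:
−f: translate: b→4 (≡-6 mod 10), so (5,-6,15)→(5,4,14)
−f: reduced (well bottom): (5,4,14) with a≤c, −a<b≤a
flip sign back: reduced form of f is (-5,-4,-14)
g is negative-definite; reduce −g:
−g: flip: (2255,1386,213)→(213,-1386,2255)
−g: translate: b→-108 (≡-1386 mod 426), so (213,-1386,2255)→(213,-108,14)
−g: flip: (213,-108,14)→(14,108,213)
−g: translate: b→-4 (≡108 mod 28), so (14,108,213)→(14,-4,5)
−g: flip: (14,-4,5)→(5,4,14)
−g: reduced (well bottom): (5,4,14) with a≤c, −a<b≤a
flip sign back: reduced form of g is (-5,-4,-14)
reduced forms (-5, -4, -14) vs (-5, -4, -14) ⇒ equivalent

yes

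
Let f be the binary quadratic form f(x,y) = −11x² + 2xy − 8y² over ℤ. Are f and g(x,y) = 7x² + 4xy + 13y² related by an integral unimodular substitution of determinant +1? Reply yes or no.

D₁ = -348, D₂ = -348
f is negative-definite; reduce −f:
−f: flip: (11,-2,8)→(8,2,11)
−f: reduced (well bottom): (8,2,11) with a≤c, −a<b≤a
flip sign back: reduced form of f is (-8,-2,-11)
g: reduced (well bottom): (7,4,13) with a≤c, −a<b≤a
reduced forms (-8, -2, -11) vs (7, 4, 13) ⇒ inequivalent

no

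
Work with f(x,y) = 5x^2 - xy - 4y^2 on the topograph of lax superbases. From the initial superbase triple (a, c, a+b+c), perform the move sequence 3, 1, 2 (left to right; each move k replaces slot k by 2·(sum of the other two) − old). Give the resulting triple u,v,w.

start (5,-4,0) = (f(1,0),f(0,1),f(1,1))
replace slot 3: 2·(5+(-4)) − 0 = 2 → (5,-4,2)
replace slot 1: 2·((-4)+2) − 5 = -9 → (-9,-4,2)
replace slot 2: 2·((-9)+2) − (-4) = -10 → (-9,-10,2)

-9,-10,2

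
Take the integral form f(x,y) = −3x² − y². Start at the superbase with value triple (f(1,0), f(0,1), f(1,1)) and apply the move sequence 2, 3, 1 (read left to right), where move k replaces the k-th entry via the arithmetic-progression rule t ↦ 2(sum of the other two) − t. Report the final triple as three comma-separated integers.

start (-3,-1,-4) = (f(1,0),f(0,1),f(1,1))
replace slot 2: 2·((-3)+(-4)) − (-1) = -13 → (-3,-13,-4)
replace slot 3: 2·((-3)+(-13)) − (-4) = -28 → (-3,-13,-28)
replace slot 1: 2·((-13)+(-28)) − (-3) = -79 → (-79,-13,-28)

-79,-13,-28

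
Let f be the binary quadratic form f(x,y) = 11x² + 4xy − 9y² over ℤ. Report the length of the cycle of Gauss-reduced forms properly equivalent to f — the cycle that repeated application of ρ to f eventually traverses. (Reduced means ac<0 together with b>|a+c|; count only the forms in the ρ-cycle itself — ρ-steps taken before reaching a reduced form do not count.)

D = 412, ⌊√D⌋ = 20
river: ρ → (-9,14,6)
river: ρ → (6,10,-13)
river: ρ → (-13,16,3)
river: ρ → (3,20,-1)
river: ρ → (-1,20,3)
river: ρ → (3,16,-13)
river: ρ → (-13,10,6)
river: ρ → (6,14,-9)
river: ρ → (-9,4,11)
river: ρ → (11,18,-2)
river: ρ → (-2,18,11)
river: ρ → (11,4,-9)
ρ-cycle length = 12 (tail of 0 descent steps not counted)

12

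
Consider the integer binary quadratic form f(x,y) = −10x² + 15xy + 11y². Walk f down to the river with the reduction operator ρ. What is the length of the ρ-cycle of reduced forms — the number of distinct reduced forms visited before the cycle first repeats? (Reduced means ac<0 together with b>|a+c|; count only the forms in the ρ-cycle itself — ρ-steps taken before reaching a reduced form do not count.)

D = 665, ⌊√D⌋ = 25
river: ρ → (11,7,-14)
river: ρ → (-14,21,4)
river: ρ → (4,19,-19)
river: ρ → (-19,19,4)
river: ρ → (4,21,-14)
river: ρ → (-14,7,11)
river: ρ → (11,15,-10)
river: ρ → (-10,25,1)
river: ρ → (1,25,-10)
river: ρ → (-10,15,11)
ρ-cycle length = 10 (tail of 0 descent steps not counted)

10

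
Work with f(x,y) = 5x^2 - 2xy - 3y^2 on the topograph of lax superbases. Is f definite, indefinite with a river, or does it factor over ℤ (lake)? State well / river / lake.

D = b²−4ac = (-2)² − 4·5·(-3) = 64
D = 8² is a perfect square ⇒ form factors over ℤ ⇒ lakes

lake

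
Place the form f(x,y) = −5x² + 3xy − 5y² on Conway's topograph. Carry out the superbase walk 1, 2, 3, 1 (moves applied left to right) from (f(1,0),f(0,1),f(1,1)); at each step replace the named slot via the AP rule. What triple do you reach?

start (-5,-5,-7) = (f(1,0),f(0,1),f(1,1))
replace slot 1: 2·((-5)+(-7)) − (-5) = -19 → (-19,-5,-7)
replace slot 2: 2·((-19)+(-7)) − (-5) = -47 → (-19,-47,-7)
replace slot 3: 2·((-19)+(-47)) − (-7) = -125 → (-19,-47,-125)
replace slot 1: 2·((-47)+(-125)) − (-19) = -325 → (-325,-47,-125)

-325,-47,-125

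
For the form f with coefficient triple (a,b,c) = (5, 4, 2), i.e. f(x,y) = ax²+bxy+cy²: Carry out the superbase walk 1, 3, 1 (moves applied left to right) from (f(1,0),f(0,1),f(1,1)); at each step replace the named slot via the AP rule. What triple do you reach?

start (5,2,11) = (f(1,0),f(0,1),f(1,1))
replace slot 1: 2·(2+11) − 5 = 21 → (21,2,11)
replace slot 3: 2·(21+2) − 11 = 35 → (21,2,35)
replace slot 1: 2·(2+35) − 21 = 53 → (53,2,35)

53,2,35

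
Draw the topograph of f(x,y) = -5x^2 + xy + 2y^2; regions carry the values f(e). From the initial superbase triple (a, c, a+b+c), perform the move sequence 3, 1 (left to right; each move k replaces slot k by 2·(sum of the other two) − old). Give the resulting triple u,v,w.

start (-5,2,-2) = (f(1,0),f(0,1),f(1,1))
replace slot 3: 2·((-5)+2) − (-2) = -4 → (-5,2,-4)
replace slot 1: 2·(2+(-4)) − (-5) = 1 → (1,2,-4)

1,2,-4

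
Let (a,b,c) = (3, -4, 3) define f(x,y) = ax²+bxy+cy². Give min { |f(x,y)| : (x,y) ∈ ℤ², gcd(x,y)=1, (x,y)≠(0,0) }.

translate: b→2 (≡-4 mod 6), so (3,-4,3)→(3,2,2)
flip: (3,2,2)→(2,-2,3)
translate: b→2 (≡-2 mod 4), so (2,-2,3)→(2,2,3)
reduced (well bottom): (2,2,3) with a≤c, −a<b≤a
well minimum = a = 2

2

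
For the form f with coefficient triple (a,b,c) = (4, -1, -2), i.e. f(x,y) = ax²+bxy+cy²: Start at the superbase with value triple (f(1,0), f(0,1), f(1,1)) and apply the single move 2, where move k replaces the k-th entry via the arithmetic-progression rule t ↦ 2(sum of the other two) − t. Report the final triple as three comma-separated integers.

start (4,-2,1) = (f(1,0),f(0,1),f(1,1))
replace slot 2: 2·(4+1) − (-2) = 12 → (4,12,1)

4,12,1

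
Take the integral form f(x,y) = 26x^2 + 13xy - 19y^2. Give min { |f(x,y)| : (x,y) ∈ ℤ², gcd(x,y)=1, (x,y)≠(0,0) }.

river: ρ → (-19,25,20)
river: ρ → (20,15,-24)
river: ρ → (-24,33,11)
river: ρ → (11,33,-24)
river: ρ → (-24,15,20)
river: ρ → (20,25,-19)
river: ρ → (-19,13,26)
river: ρ → (26,39,-6)
river: ρ → (-6,45,5)
river: ρ → (5,45,-6)
river: ρ → (-6,39,26)
river: ρ → (26,13,-19)
closes: descent 0, river 12
min |a| on river = 5

5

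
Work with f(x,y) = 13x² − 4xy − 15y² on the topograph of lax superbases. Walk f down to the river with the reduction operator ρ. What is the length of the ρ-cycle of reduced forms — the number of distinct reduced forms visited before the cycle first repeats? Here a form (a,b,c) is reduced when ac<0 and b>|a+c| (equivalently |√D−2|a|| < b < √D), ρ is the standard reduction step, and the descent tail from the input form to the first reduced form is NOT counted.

D = 796, ⌊√D⌋ = 28
descent: ρ → (-15,4,13)  [lands on river]
river: ρ → (13,22,-6)
river: ρ → (-6,26,5)
river: ρ → (5,24,-11)
river: ρ → (-11,20,9)
river: ρ → (9,16,-15)
river: ρ → (-15,14,10)
river: ρ → (10,26,-3)
river: ρ → (-3,28,1)
river: ρ → (1,28,-3)
river: ρ → (-3,26,10)
river: ρ → (10,14,-15)
river: ρ → (-15,16,9)
river: ρ → (9,20,-11)
river: ρ → (-11,24,5)
river: ρ → (5,26,-6)
river: ρ → (-6,22,13)
river: ρ → (13,4,-15)
river: ρ → (-15,26,2)
river: ρ → (2,26,-15)
ρ-cycle length = 20 (tail of 1 descent step not counted)

20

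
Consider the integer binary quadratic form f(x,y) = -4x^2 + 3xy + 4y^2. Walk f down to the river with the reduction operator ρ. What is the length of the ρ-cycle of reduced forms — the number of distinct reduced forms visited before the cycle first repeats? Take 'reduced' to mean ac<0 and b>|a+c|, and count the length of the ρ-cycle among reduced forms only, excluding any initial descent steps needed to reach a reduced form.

D = 73, ⌊√D⌋ = 8
river: ρ → (4,5,-3)
river: ρ → (-3,7,2)
river: ρ → (2,5,-6)
river: ρ → (-6,7,1)
river: ρ → (1,7,-6)
river: ρ → (-6,5,2)
river: ρ → (2,7,-3)
river: ρ → (-3,5,4)
river: ρ → (4,3,-4)
river: ρ → (-4,5,3)
river: ρ → (3,7,-2)
river: ρ → (-2,5,6)
river: ρ → (6,7,-1)
river: ρ → (-1,7,6)
river: ρ → (6,5,-2)
river: ρ → (-2,7,3)
river: ρ → (3,5,-4)
river: ρ → (-4,3,4)
ρ-cycle length = 18 (tail of 0 descent steps not counted)

18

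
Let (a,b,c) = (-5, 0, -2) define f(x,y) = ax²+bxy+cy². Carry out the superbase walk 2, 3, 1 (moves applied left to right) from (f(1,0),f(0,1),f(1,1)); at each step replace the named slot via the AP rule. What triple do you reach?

start (-5,-2,-7) = (f(1,0),f(0,1),f(1,1))
replace slot 2: 2·((-5)+(-7)) − (-2) = -22 → (-5,-22,-7)
replace slot 3: 2·((-5)+(-22)) − (-7) = -47 → (-5,-22,-47)
replace slot 1: 2·((-22)+(-47)) − (-5) = -133 → (-133,-22,-47)

-133,-22,-47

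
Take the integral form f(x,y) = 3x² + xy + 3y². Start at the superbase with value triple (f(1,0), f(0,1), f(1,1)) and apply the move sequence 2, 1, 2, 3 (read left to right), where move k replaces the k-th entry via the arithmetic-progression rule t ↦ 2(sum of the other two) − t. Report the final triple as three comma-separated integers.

start (3,3,7) = (f(1,0),f(0,1),f(1,1))
replace slot 2: 2·(3+7) − 3 = 17 → (3,17,7)
replace slot 1: 2·(17+7) − 3 = 45 → (45,17,7)
replace slot 2: 2·(45+7) − 17 = 87 → (45,87,7)
replace slot 3: 2·(45+87) − 7 = 257 → (45,87,257)

45,87,257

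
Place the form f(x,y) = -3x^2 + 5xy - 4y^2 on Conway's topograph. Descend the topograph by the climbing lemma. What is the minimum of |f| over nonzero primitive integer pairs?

translate: b→1 (≡-5 mod 6), so (3,-5,4)→(3,1,2)
flip: (3,1,2)→(2,-1,3)
reduced (well bottom): (2,-1,3) with a≤c, −a<b≤a
well minimum |f| = |-2| = 2 (negative-definite)

2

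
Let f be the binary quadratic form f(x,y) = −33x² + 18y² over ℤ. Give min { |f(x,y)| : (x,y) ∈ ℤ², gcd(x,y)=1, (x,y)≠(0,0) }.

descent: ρ → (18,36,-15)  [lands on river]
river: ρ → (-15,24,30)
river: ρ → (30,36,-9)
river: ρ → (-9,36,30)
river: ρ → (30,24,-15)
river: ρ → (-15,36,18)
closes: descent 1, river 6
min |a| on river = 9

9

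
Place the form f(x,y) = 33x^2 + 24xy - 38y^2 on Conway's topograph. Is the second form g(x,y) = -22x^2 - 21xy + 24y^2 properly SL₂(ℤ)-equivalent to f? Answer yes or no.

D₁ = 5592, D₂ = 2553
discriminants differ ⇒ not SL₂(ℤ)-equivalent

no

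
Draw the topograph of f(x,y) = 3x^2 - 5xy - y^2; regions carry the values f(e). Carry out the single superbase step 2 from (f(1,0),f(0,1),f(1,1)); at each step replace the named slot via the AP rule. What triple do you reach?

start (3,-1,-3) = (f(1,0),f(0,1),f(1,1))
replace slot 2: 2·(3+(-3)) − (-1) = 1 → (3,1,-3)

3,1,-3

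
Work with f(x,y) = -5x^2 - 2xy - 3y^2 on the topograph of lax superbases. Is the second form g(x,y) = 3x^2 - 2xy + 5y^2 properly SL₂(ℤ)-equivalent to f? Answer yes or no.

D₁ = -56, D₂ = -56
f is negative-definite; reduce −f:
−f: flip: (5,2,3)→(3,-2,5)
−f: reduced (well bottom): (3,-2,5) with a≤c, −a<b≤a
flip sign back: reduced form of f is (-3,2,-5)
g: reduced (well bottom): (3,-2,5) with a≤c, −a<b≤a
reduced forms (-3, 2, -5) vs (3, -2, 5) ⇒ inequivalent

no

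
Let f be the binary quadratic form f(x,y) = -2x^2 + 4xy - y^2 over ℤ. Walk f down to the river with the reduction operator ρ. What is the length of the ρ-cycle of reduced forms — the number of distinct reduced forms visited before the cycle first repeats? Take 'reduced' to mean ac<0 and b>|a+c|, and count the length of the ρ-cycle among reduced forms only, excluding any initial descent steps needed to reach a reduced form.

D = 8, ⌊√D⌋ = 2
descent: ρ → (-1,2,1)  [lands on river]
river: ρ → (1,2,-1)
ρ-cycle length = 2 (tail of 1 descent step not counted)

2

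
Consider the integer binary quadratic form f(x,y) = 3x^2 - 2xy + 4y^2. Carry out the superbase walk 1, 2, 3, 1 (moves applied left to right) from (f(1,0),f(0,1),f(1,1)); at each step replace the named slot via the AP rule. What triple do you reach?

start (3,4,5) = (f(1,0),f(0,1),f(1,1))
replace slot 1: 2·(4+5) − 3 = 15 → (15,4,5)
replace slot 2: 2·(15+5) − 4 = 36 → (15,36,5)
replace slot 3: 2·(15+36) − 5 = 97 → (15,36,97)
replace slot 1: 2·(36+97) − 15 = 251 → (251,36,97)

251,36,97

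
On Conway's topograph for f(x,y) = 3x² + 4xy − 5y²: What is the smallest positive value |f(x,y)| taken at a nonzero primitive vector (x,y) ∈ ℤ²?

river: ρ → (-5,6,2)
river: ρ → (2,6,-5)
river: ρ → (-5,4,3)
river: ρ → (3,8,-1)
river: ρ → (-1,8,3)
river: ρ → (3,4,-5)
closes: descent 0, river 6
min |a| on river = 1

1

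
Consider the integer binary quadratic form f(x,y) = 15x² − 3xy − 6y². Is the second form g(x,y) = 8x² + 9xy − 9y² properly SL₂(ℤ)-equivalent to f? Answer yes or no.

D₁ = 369, D₂ = 369
river cycle of f (length 10): (-6, 15, 6), (6, 9, -12), (-12, 15, 3), (3, 15, -12), (-12, 9, 6), (6, 15, -6), (-6, 9, 12), (12, 15, -3), (-3, 15, 12), (12, 9, -6)
river cycle of g (length 16): (-9, 9, 8), (8, 7, -10), (-10, 13, 5), (5, 17, -4), (-4, 15, 9), (9, 3, -10), (-10, 17, 2), (2, 19, -1), (-1, 19, 2), (2, 17, -10), … (6 more)
cycles differ ⇒ inequivalent

no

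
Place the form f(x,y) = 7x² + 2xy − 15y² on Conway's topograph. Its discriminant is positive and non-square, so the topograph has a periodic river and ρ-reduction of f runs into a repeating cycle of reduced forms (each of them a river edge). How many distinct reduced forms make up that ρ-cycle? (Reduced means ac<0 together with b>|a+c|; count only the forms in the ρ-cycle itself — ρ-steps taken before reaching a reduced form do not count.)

D = 424, ⌊√D⌋ = 20
descent: ρ → (-15,-2,7)
descent: ρ → (7,16,-6)  [lands on river]
river: ρ → (-6,20,1)
river: ρ → (1,20,-6)
river: ρ → (-6,16,7)
river: ρ → (7,12,-10)
river: ρ → (-10,8,9)
river: ρ → (9,10,-9)
river: ρ → (-9,8,10)
river: ρ → (10,12,-7)
river: ρ → (-7,16,6)
river: ρ → (6,20,-1)
river: ρ → (-1,20,6)
river: ρ → (6,16,-7)
river: ρ → (-7,12,10)
river: ρ → (10,8,-9)
river: ρ → (-9,10,9)
river: ρ → (9,8,-10)
river: ρ → (-10,12,7)
ρ-cycle length = 18 (tail of 2 descent steps not counted)

18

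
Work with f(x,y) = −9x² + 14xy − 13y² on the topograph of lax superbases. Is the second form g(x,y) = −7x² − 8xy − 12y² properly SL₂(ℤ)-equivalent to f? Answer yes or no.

D₁ = -272, D₂ = -272
f is negative-definite; reduce −f:
−f: translate: b→4 (≡-14 mod 18), so (9,-14,13)→(9,4,8)
−f: flip: (9,4,8)→(8,-4,9)
−f: reduced (well bottom): (8,-4,9) with a≤c, −a<b≤a
flip sign back: reduced form of f is (-8,4,-9)
g is negative-definite; reduce −g:
−g: translate: b→-6 (≡8 mod 14), so (7,8,12)→(7,-6,11)
−g: reduced (well bottom): (7,-6,11) with a≤c, −a<b≤a
flip sign back: reduced form of g is (-7,6,-11)
reduced forms (-8, 4, -9) vs (-7, 6, -11) ⇒ inequivalent

no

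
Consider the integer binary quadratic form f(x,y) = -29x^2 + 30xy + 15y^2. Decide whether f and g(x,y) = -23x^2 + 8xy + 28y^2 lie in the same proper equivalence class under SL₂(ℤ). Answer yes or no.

D₁ = 2640, D₂ = 2640
river cycle of f (length 8): (15, 30, -29), (-29, 28, 16), (16, 36, -21), (-21, 48, 4), (4, 48, -21), (-21, 36, 16), (16, 28, -29), (-29, 30, 15)
river cycle of g (length 8): (28, 48, -3), (-3, 48, 28), (28, 8, -23), (-23, 38, 13), (13, 40, -20), (-20, 40, 13), (13, 38, -23), (-23, 8, 28)
cycles differ ⇒ inequivalent

no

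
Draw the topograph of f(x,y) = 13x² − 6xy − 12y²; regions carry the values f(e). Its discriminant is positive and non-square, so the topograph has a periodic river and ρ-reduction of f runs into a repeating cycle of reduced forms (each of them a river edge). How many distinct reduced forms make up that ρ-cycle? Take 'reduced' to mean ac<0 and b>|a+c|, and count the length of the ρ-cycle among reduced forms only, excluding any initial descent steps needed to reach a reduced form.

D = 660, ⌊√D⌋ = 25
descent: ρ → (-12,6,13)  [lands on river]
river: ρ → (13,20,-5)
river: ρ → (-5,20,13)
river: ρ → (13,6,-12)
river: ρ → (-12,18,7)
river: ρ → (7,24,-3)
river: ρ → (-3,24,7)
river: ρ → (7,18,-12)
ρ-cycle length = 8 (tail of 1 descent step not counted)

8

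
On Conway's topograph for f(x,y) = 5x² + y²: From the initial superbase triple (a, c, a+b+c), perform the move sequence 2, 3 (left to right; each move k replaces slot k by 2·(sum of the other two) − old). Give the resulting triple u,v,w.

start (5,1,6) = (f(1,0),f(0,1),f(1,1))
replace slot 2: 2·(5+6) − 1 = 21 → (5,21,6)
replace slot 3: 2·(5+21) − 6 = 46 → (5,21,46)

5,21,46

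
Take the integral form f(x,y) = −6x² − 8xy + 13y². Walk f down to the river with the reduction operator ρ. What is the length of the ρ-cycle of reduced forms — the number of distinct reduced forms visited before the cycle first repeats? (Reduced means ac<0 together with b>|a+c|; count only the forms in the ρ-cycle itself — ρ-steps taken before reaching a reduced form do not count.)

D = 376, ⌊√D⌋ = 19
descent: ρ → (13,8,-6)  [lands on river]
river: ρ → (-6,16,5)
river: ρ → (5,14,-9)
river: ρ → (-9,4,10)
river: ρ → (10,16,-3)
river: ρ → (-3,14,15)
river: ρ → (15,16,-2)
river: ρ → (-2,16,15)
river: ρ → (15,14,-3)
river: ρ → (-3,16,10)
river: ρ → (10,4,-9)
river: ρ → (-9,14,5)
river: ρ → (5,16,-6)
river: ρ → (-6,8,13)
river: ρ → (13,18,-1)
river: ρ → (-1,18,13)
ρ-cycle length = 16 (tail of 1 descent step not counted)

16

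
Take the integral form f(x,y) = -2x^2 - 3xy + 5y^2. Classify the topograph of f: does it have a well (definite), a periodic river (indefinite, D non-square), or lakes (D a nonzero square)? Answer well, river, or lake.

D = b²−4ac = (-3)² − 4·(-2)·5 = 49
D = 7² is a perfect square ⇒ form factors over ℤ ⇒ lakes

lake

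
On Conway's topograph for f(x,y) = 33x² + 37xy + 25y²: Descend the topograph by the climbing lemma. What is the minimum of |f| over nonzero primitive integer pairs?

translate: b→-29 (≡37 mod 66), so (33,37,25)→(33,-29,21)
flip: (33,-29,21)→(21,29,33)
translate: b→-13 (≡29 mod 42), so (21,29,33)→(21,-13,25)
reduced (well bottom): (21,-13,25) with a≤c, −a<b≤a
well minimum = a = 21

21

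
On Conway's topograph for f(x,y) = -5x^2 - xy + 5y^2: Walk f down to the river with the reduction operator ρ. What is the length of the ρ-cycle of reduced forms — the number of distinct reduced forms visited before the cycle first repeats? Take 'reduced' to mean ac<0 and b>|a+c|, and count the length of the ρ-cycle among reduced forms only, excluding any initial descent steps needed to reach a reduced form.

D = 101, ⌊√D⌋ = 10
descent: ρ → (5,1,-5)  [lands on river]
river: ρ → (-5,9,1)
river: ρ → (1,9,-5)
river: ρ → (-5,1,5)
river: ρ → (5,9,-1)
river: ρ → (-1,9,5)
ρ-cycle length = 6 (tail of 1 descent step not counted)

6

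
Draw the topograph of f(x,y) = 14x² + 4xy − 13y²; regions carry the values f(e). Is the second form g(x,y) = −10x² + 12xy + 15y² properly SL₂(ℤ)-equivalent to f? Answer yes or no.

D₁ = 744, D₂ = 744
river cycle of f (length 10): (-13, 22, 5), (5, 18, -21), (-21, 24, 2), (2, 24, -21), (-21, 18, 5), (5, 22, -13), (-13, 4, 14), (14, 24, -3), (-3, 24, 14), (14, 4, -13)
river cycle of g (length 10): (15, 18, -7), (-7, 24, 6), (6, 24, -7), (-7, 18, 15), (15, 12, -10), (-10, 8, 17), (17, 26, -1), (-1, 26, 17), (17, 8, -10), (-10, 12, 15)
cycles differ ⇒ inequivalent

no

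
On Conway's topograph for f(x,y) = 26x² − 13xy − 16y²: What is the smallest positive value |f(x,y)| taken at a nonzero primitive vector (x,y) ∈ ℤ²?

descent: ρ → (-16,13,26)  [lands on river]
river: ρ → (26,39,-3)
river: ρ → (-3,39,26)
river: ρ → (26,13,-16)
river: ρ → (-16,19,23)
river: ρ → (23,27,-12)
river: ρ → (-12,21,29)
river: ρ → (29,37,-4)
river: ρ → (-4,35,38)
river: ρ → (38,41,-1)
river: ρ → (-1,41,38)
river: ρ → (38,35,-4)
river: ρ → (-4,37,29)
river: ρ → (29,21,-12)
river: ρ → (-12,27,23)
river: ρ → (23,19,-16)
closes: descent 1, river 16
min |a| on river = 1

1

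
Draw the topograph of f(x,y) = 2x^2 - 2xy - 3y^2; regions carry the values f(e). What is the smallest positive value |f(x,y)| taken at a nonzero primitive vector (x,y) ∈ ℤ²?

descent: ρ → (-3,2,2)  [lands on river]
river: ρ → (2,2,-3)
river: ρ → (-3,4,1)
river: ρ → (1,4,-3)
closes: descent 1, river 4
min |a| on river = 1

1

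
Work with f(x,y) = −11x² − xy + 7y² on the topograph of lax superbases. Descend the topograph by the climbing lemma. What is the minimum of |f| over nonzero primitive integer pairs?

descent: ρ → (7,15,-3)  [lands on river]
river: ρ → (-3,15,7)
river: ρ → (7,13,-5)
river: ρ → (-5,17,1)
river: ρ → (1,17,-5)
river: ρ → (-5,13,7)
closes: descent 1, river 6
min |a| on river = 1

1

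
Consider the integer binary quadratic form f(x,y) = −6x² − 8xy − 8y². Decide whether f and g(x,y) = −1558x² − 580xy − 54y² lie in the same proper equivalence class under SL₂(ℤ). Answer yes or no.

D₁ = -128, D₂ = -128
f is negative-definite; reduce −f:
−f: translate: b→-4 (≡8 mod 12), so (6,8,8)→(6,-4,6)
−f: flip: (6,-4,6)→(6,4,6)
−f: reduced (well bottom): (6,4,6) with a≤c, −a<b≤a
flip sign back: reduced form of f is (-6,-4,-6)
g is negative-definite; reduce −g:
−g: flip: (1558,580,54)→(54,-580,1558)
−g: translate: b→-40 (≡-580 mod 108), so (54,-580,1558)→(54,-40,8)
−g: flip: (54,-40,8)→(8,40,54)
−g: translate: b→8 (≡40 mod 16), so (8,40,54)→(8,8,6)
−g: flip: (8,8,6)→(6,-8,8)
−g: translate: b→4 (≡-8 mod 12), so (6,-8,8)→(6,4,6)
−g: reduced (well bottom): (6,4,6) with a≤c, −a<b≤a
flip sign back: reduced form of g is (-6,-4,-6)
reduced forms (-6, -4, -6) vs (-6, -4, -6) ⇒ equivalent

yes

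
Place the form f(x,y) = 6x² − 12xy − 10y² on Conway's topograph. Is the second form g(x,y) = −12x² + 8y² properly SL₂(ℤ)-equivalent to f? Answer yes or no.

D₁ = 384, D₂ = 384
river cycle of f (length 4): (-10, 12, 6), (6, 12, -10), (-10, 8, 8), (8, 8, -10)
river cycle of g (length 2): (8, 16, -4), (-4, 16, 8)
cycles differ ⇒ inequivalent

no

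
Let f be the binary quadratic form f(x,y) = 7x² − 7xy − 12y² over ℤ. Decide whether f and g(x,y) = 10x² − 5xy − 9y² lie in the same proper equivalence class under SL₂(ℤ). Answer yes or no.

D₁ = 385, D₂ = 385
river cycle of f (length 10): (-12, 7, 7), (7, 7, -12), (-12, 17, 2), (2, 19, -3), (-3, 17, 8), (8, 15, -5), (-5, 15, 8), (8, 17, -3), (-3, 19, 2), (2, 17, -12)
river cycle of g (length 12): (-9, 5, 10), (10, 15, -4), (-4, 17, 6), (6, 19, -1), (-1, 19, 6), (6, 17, -4), (-4, 15, 10), (10, 5, -9), (-9, 13, 6), (6, 11, -11), … (2 more)
cycles differ ⇒ inequivalent

no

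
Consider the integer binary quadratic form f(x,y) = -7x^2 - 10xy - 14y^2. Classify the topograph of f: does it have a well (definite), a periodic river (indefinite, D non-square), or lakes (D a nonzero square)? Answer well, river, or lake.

D = b²−4ac = (-10)² − 4·(-7)·(-14) = -292
D < 0 ⇒ definite ⇒ every region one sign ⇒ single well

well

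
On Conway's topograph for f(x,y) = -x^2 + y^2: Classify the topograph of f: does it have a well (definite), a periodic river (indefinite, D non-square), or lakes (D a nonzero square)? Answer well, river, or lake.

D = b²−4ac = 0² − 4·(-1)·1 = 4
D = 2² is a perfect square ⇒ form factors over ℤ ⇒ lakes

lake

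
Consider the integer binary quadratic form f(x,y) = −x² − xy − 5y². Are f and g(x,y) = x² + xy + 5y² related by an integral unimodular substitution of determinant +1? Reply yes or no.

D₁ = -19, D₂ = -19
f is negative-definite; reduce −f:
−f: reduced (well bottom): (1,1,5) with a≤c, −a<b≤a
flip sign back: reduced form of f is (-1,-1,-5)
g: reduced (well bottom): (1,1,5) with a≤c, −a<b≤a
reduced forms (-1, -1, -5) vs (1, 1, 5) ⇒ inequivalent

no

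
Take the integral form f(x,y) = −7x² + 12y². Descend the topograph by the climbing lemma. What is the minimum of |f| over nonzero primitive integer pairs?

descent: ρ → (12,0,-7)
descent: ρ → (-7,14,5)  [lands on river]
river: ρ → (5,16,-4)
river: ρ → (-4,16,5)
river: ρ → (5,14,-7)
closes: descent 2, river 4
min |a| on river = 4

4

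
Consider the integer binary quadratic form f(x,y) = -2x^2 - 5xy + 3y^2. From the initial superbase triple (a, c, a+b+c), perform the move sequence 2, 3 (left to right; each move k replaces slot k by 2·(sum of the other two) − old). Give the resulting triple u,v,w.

start (-2,3,-4) = (f(1,0),f(0,1),f(1,1))
replace slot 2: 2·((-2)+(-4)) − 3 = -15 → (-2,-15,-4)
replace slot 3: 2·((-2)+(-15)) − (-4) = -30 → (-2,-15,-30)

-2,-15,-30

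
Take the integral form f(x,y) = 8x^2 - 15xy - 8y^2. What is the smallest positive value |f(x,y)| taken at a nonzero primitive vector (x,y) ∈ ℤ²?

descent: ρ → (-8,15,8)  [lands on river]
river: ρ → (8,17,-6)
river: ρ → (-6,19,5)
river: ρ → (5,21,-2)
river: ρ → (-2,19,15)
river: ρ → (15,11,-6)
river: ρ → (-6,13,13)
river: ρ → (13,13,-6)
river: ρ → (-6,11,15)
river: ρ → (15,19,-2)
river: ρ → (-2,21,5)
river: ρ → (5,19,-6)
river: ρ → (-6,17,8)
river: ρ → (8,15,-8)
river: ρ → (-8,17,6)
river: ρ → (6,19,-5)
river: ρ → (-5,21,2)
river: ρ → (2,19,-15)
river: ρ → (-15,11,6)
river: ρ → (6,13,-13)
river: ρ → (-13,13,6)
river: ρ → (6,11,-15)
river: ρ → (-15,19,2)
river: ρ → (2,21,-5)
river: ρ → (-5,19,6)
river: ρ → (6,17,-8)
closes: descent 1, river 26
min |a| on river = 2

2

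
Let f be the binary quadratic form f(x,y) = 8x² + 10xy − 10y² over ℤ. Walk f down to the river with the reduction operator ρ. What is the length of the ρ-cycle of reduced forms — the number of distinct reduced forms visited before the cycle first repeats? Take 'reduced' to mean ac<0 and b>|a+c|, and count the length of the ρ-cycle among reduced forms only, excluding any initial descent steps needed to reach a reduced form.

D = 420, ⌊√D⌋ = 20
river: ρ → (-10,10,8)
river: ρ → (8,6,-12)
river: ρ → (-12,18,2)
river: ρ → (2,18,-12)
river: ρ → (-12,6,8)
river: ρ → (8,10,-10)
ρ-cycle length = 6 (tail of 0 descent steps not counted)

6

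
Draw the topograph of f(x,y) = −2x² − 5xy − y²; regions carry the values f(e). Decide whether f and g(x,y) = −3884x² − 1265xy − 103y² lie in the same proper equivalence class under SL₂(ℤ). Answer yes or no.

D₁ = 17, D₂ = 17
river cycle of f (length 6): (-1, 3, 2), (2, 1, -2), (-2, 3, 1), (1, 3, -2), (-2, 1, 2), (2, 3, -1)
river cycle of g (length 6): (-2, 3, 1), (1, 3, -2), (-2, 1, 2), (2, 3, -1), (-1, 3, 2), (2, 1, -2)
cycles coincide ⇒ equivalent

yes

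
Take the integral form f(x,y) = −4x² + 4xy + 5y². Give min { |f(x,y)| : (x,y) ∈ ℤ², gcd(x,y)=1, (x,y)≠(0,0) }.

river: ρ → (5,6,-3)
river: ρ → (-3,6,5)
river: ρ → (5,4,-4)
river: ρ → (-4,4,5)
closes: descent 0, river 4
min |a| on river = 3

3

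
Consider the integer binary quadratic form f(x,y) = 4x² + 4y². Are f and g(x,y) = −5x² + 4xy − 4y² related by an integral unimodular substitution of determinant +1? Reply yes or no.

D₁ = -64, D₂ = -64
f: reduced (well bottom): (4,0,4) with a≤c, −a<b≤a
g is negative-definite; reduce −g:
−g: flip: (5,-4,4)→(4,4,5)
−g: reduced (well bottom): (4,4,5) with a≤c, −a<b≤a
flip sign back: reduced form of g is (-4,-4,-5)
reduced forms (4, 0, 4) vs (-4, -4, -5) ⇒ inequivalent

no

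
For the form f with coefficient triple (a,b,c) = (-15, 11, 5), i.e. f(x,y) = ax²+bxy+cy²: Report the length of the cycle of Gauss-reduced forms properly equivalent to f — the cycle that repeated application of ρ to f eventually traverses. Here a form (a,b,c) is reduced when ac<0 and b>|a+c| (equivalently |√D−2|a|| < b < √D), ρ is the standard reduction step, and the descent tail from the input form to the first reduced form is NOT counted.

D = 421, ⌊√D⌋ = 20
river: ρ → (5,19,-3)
river: ρ → (-3,17,11)
river: ρ → (11,5,-9)
river: ρ → (-9,13,7)
river: ρ → (7,15,-7)
river: ρ → (-7,13,9)
river: ρ → (9,5,-11)
river: ρ → (-11,17,3)
river: ρ → (3,19,-5)
river: ρ → (-5,11,15)
river: ρ → (15,19,-1)
river: ρ → (-1,19,15)
river: ρ → (15,11,-5)
river: ρ → (-5,19,3)
river: ρ → (3,17,-11)
river: ρ → (-11,5,9)
river: ρ → (9,13,-7)
river: ρ → (-7,15,7)
river: ρ → (7,13,-9)
river: ρ → (-9,5,11)
river: ρ → (11,17,-3)
river: ρ → (-3,19,5)
river: ρ → (5,11,-15)
river: ρ → (-15,19,1)
river: ρ → (1,19,-15)
river: ρ → (-15,11,5)
ρ-cycle length = 26 (tail of 0 descent steps not counted)

26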